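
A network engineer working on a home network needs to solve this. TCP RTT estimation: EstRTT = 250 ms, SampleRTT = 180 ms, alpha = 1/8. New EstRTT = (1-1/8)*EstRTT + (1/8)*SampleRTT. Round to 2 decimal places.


Given: EstRTT = 250 ms, SampleRTT = 180 ms, alpha = 1/8
New EstRTT = (1 - alpha) * EstRTT + alpha * SampleRTT
(7/8) * 250 = 218.75
(1/8) * 180 = 22.5
New EstRTT = 218.75 + 22.5 = 241.25 ms -> 241.25 ms (2 dp)

241.25


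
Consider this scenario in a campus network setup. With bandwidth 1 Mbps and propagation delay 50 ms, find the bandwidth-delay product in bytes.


Given: bandwidth = 1 Mbps, delay = 50 ms
BDP in bits = 1 * 10^6 * 50 / 1000
BDP in bits = 50000
BDP in bytes = 50000 / 8 = 6250

6250


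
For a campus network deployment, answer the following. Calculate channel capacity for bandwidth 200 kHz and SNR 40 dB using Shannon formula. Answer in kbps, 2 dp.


Given: B = 200 kHz, SNR = 40 dB
SNR linear = 10^(40/10) = 10000
1 + SNR = 10001
log2(10001) = 13.2878566418
C = 200 * 1000 * 13.2878566418 = 2657571.3284 bps
C = 2657.571328 kbps -> 2657.57 kbps (2 dp)

2657.57


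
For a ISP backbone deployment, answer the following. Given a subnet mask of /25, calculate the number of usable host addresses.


Given: subnet mask /25
Host bits = 32 - 25 = 7
Total addresses = 2^7 = 128
Usable hosts = 128 - 2 (network + broadcast) = 126

126


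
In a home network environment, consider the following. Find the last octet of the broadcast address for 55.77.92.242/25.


Given: IP = 55.77.92.242, prefix = /25
Host bits = 32 - 25 = 7
Network last octet = 242 AND mask = 128
Host part size = 2^7 - 1 = 127
Broadcast last octet = 128 OR 127 = 255

255


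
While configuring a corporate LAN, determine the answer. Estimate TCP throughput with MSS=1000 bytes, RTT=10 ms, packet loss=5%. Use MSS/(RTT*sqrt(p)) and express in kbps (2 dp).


Given: MSS = 1000 bytes, RTT = 10 ms, loss = 5%
RTT in seconds = 10 / 1000 = 0.01
Loss rate = 5% = 0.05
sqrt(loss) = sqrt(0.05) = 0.223606797750
Throughput (bytes/s) = 1000 / (0.01 * 0.223606797750) = 447213.5955
Throughput (kbps) = 447213.5955 * 8 / 1000 = 3577.708764 -> 3577.71 kbps (2 dp)

3577.71


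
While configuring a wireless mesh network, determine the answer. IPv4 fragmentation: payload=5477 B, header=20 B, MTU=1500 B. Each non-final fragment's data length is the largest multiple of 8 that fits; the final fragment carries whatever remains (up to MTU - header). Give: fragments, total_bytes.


Max data per non-final fragment = floor((MTU - header)/8)*8 = floor((1500 - 20)/8)*8 = floor(1480/8)*8 = 1480 B
Final fragment needs no 8-byte alignment: it can carry up to MTU - header = 1480 B
Non-final fragments needed = ceil((payload - 1480) / 1480) = ceil(3997/1480) = ceil(2.7007) = 3
Number of fragments = 3 + 1 = 4
Fragment sizes (data): 3 * 1480 B + 1037 B (last, 1037 <= 1480 OK)
Total bytes sent = payload + n_frags * header = 5477 + 4*20 = 5477 + 80 = 5557 B

4, 5557


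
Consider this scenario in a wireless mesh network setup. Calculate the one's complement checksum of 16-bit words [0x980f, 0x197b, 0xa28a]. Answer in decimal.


Given words: [0x980f, 0x197b, 0xa28a]
Step 1: Sum all words
Raw sum = 38927 + 6523 + 41610 = 87060
Step 2: Fold carry: (21524 + 1) = 21525
One's complement = ~21525 & 0xFFFF = 44010

44010


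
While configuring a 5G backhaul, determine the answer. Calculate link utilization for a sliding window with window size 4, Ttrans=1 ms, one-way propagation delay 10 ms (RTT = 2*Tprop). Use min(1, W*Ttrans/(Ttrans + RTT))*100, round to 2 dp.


Given: W = 4, Ttrans = 1 ms, RTT = 20 ms (= 2 * Tprop, Tprop = 10 ms)
Cycle time = Ttrans + RTT = 1 + 20 = 21 ms (first packet sent until its ACK returns)
W * Ttrans = 4 * 1 = 4 ms of sending per cycle
W * Ttrans / (Ttrans + RTT) = 4 / 21 = 0.190476
U = min(1, 0.190476) = 0.190476
U% = 19.05%

19.05


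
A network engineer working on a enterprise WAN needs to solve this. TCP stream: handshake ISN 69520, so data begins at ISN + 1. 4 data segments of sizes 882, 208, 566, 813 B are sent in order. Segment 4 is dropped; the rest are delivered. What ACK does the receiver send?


SYN uses sequence number 69520; first data byte = ISN + 1 = 69521.
Segment 1: SEQ = 69521, len = 882 B, covers [69521, 70402]
Segment 2: SEQ = 70403, len = 208 B, covers [70403, 70610]
Segment 3: SEQ = 70611, len = 566 B, covers [70611, 71176]
Segment 4: SEQ = 71177, len = 813 B, covers [71177, 71989] [LOST]
In-order data received: bytes [69521, 71176] (segments 1..3).
Segment 4 missing -> gap begins at byte 71177.
Cumulative ACK = next expected in-order byte = 69521 + 882 + 208 + 566 = 71177

71177


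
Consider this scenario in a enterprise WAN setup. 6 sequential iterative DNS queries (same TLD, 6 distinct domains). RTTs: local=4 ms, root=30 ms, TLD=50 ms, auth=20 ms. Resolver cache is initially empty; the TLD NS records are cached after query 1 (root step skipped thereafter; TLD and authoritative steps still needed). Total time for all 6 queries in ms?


Lookup 1 (cold cache): local + root + TLD + auth = 4 + 30 + 50 + 20 = 104 ms
Lookups 2..6 (TLD NS cached -> skip root; new domain -> still ask TLD and auth): local + TLD + auth = 4 + 50 + 20 = 74 ms each
Remaining 5 lookups: 5 * 74 = 370 ms
Total = 104 + 370 = 474 ms

474


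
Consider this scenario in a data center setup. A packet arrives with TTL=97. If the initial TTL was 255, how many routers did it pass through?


Given: initial TTL = 255, received TTL = 97
Hops = initial TTL - received TTL
Hops = 255 - 97 = 158

158


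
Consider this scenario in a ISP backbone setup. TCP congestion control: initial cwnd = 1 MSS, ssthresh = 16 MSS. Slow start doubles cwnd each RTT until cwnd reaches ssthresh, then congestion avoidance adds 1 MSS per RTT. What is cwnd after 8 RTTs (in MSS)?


RTT 0: cwnd = 1 MSS (initial)
RTT 1: cwnd = 2 MSS (slow start, doubled)
RTT 2: cwnd = 4 MSS (slow start, doubled)
RTT 3: cwnd = 8 MSS (slow start, doubled)
RTT 4: cwnd = 16 MSS (slow start, doubled)
RTT 5: cwnd = 17 MSS (congestion avoidance, +1)
RTT 6: cwnd = 18 MSS (congestion avoidance, +1)
RTT 7: cwnd = 19 MSS (congestion avoidance, +1)
RTT 8: cwnd = 20 MSS (congestion avoidance, +1)

20


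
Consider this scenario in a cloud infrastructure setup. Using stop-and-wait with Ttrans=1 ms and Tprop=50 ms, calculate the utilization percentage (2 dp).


Given: Ttrans = 1 ms, Tprop = 50 ms
RTT = 2 * Tprop = 2 * 50 = 100 ms
U = Ttrans / (Ttrans + RTT)
U = 1 / (1 + 100)
U = 1 / 101 = 0.009901
U% = 0.99%

0.99


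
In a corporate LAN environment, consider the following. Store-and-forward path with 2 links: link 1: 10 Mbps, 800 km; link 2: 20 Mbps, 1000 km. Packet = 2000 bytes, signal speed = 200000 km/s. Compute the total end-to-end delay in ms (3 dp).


Packet = 2000 bytes = 16000 bits. Store-and-forward: sum (t_trans + t_prop) per link.
Link 1: t_trans = 16000/(10*10^6) s = 1.6000 ms; t_prop = 800/200000 s = 4.0000 ms; subtotal = 5.6000 ms
Link 2: t_trans = 16000/(20*10^6) s = 0.8000 ms; t_prop = 1000/200000 s = 5.0000 ms; subtotal = 5.8000 ms
End-to-end = 5.6000 + 5.8000 = 11.4000 ms -> 11.400 ms (3 dp)

11.400


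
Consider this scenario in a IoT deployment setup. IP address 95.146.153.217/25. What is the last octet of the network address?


Given: IP = 95.146.153.217, prefix = /25
Subnet mask = 255.255.255.128
Last octet of IP: 217
Last octet of mask: 128
Network last octet = 217 AND 128 = 128

128


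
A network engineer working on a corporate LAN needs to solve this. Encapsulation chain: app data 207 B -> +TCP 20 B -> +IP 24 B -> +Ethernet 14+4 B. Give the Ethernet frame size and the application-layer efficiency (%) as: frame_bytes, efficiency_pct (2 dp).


TCP segment = 207 + 20 = 227 B
IP packet = 227 + 24 = 251 B
Ethernet frame = 251 + 14 + 4 = 269 B
Efficiency = app / frame = 207 / 269 = 0.769517 = 76.9517% -> 76.95% (2 dp)

269, 76.95


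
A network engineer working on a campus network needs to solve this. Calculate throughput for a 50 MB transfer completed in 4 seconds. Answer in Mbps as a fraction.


Given: file = 50 MB, time = 4 s
File in Mb = 50 * 8 = 400 Mb
Throughput = 400 / 4 Mbps
Throughput = 100 Mbps

100


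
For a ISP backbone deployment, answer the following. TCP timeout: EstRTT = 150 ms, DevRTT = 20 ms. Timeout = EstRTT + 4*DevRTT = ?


Given: EstRTT = 150 ms, DevRTT = 20 ms
Timeout = EstRTT + 4 * DevRTT
4 * DevRTT = 4 * 20 = 80
Timeout = 150 + 80 = 230 ms

230


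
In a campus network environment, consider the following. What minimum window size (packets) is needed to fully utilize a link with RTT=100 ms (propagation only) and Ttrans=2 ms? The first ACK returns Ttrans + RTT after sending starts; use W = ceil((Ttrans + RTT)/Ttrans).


Given: Ttrans = 2 ms, RTT = 100 ms (= 2 * Tprop, Tprop = 50 ms)
Time until first ACK returns = Ttrans + RTT = 2 + 100 = 102 ms
Need W * Ttrans >= Ttrans + RTT  ->  W >= (Ttrans + RTT) / Ttrans
(Ttrans + RTT) / Ttrans = 102 / 2 = 51
W_min = ceil(51) = 51

51


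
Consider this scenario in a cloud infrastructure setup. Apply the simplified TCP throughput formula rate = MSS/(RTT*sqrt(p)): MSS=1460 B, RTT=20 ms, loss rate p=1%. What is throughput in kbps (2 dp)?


Given: MSS = 1460 bytes, RTT = 20 ms, loss = 1%
RTT in seconds = 20 / 1000 = 0.02
Loss rate = 1% = 0.01
sqrt(loss) = sqrt(0.01) = 0.1
Throughput (bytes/s) = 1460 / (0.02 * 0.1) = 730000.0000
Throughput (kbps) = 730000.0000 * 8 / 1000 = 5840.000000 -> 5840.00 kbps (2 dp)

5840.00


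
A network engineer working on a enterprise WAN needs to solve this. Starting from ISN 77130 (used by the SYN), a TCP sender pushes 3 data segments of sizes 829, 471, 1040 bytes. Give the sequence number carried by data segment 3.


The SYN occupies sequence number ISN = 77130, so the first data byte is ISN + 1 = 77131.
SEQ of data segment i = (ISN + 1) + sum of payload sizes of segments 1..i-1.
Segment 1: SEQ = 77131, payload = 829 bytes
Segment 2: SEQ = 77960, payload = 471 bytes
Segment 3: SEQ = 78431, payload = 1040 bytes
SEQ of segment 3 = 77131 + 829 + 471 = 78431

78431


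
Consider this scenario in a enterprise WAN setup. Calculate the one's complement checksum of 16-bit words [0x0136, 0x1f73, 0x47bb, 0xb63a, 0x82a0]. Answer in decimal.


Given words: [0x0136, 0x1f73, 0x47bb, 0xb63a, 0x82a0]
Step 1: Sum all words
Raw sum = 310 + 8051 + 18363 + 46650 + 33440 = 106814
Step 2: Fold carry: (41278 + 1) = 41279
One's complement = ~41279 & 0xFFFF = 24256

24256


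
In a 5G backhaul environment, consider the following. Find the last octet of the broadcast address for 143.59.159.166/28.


Given: IP = 143.59.159.166, prefix = /28
Host bits = 32 - 28 = 4
Network last octet = 166 AND mask = 160
Host part size = 2^4 - 1 = 15
Broadcast last octet = 160 OR 15 = 175

175


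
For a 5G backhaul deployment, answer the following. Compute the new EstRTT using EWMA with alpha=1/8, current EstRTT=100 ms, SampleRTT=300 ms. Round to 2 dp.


Given: EstRTT = 100 ms, SampleRTT = 300 ms, alpha = 1/8
New EstRTT = (1 - alpha) * EstRTT + alpha * SampleRTT
(7/8) * 100 = 87.5
(1/8) * 300 = 37.5
New EstRTT = 87.5 + 37.5 = 125 ms -> 125.00 ms (2 dp)

125.00


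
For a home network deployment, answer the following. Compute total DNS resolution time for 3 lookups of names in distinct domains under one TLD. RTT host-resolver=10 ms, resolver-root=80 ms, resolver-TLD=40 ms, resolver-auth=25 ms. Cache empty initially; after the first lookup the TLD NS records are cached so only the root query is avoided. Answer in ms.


Lookup 1 (cold cache): local + root + TLD + auth = 10 + 80 + 40 + 25 = 155 ms
Lookups 2..3 (TLD NS cached -> skip root; new domain -> still ask TLD and auth): local + TLD + auth = 10 + 40 + 25 = 75 ms each
Remaining 2 lookups: 2 * 75 = 150 ms
Total = 155 + 150 = 305 ms

305


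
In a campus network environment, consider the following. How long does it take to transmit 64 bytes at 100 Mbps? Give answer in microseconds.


Given: packet = 64 bytes, bandwidth = 100 Mbps
Packet in bits = 64 * 8 = 512 bits
Bandwidth = 100 * 10^6 = 100000000 bps
Time = 512 / 100000000 seconds
Time in us = 512 * 10^6 / 100000000 = 5.12

5.12


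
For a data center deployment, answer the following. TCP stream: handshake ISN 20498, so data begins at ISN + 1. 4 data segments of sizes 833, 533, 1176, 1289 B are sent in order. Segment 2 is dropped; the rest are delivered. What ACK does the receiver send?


SYN uses sequence number 20498; first data byte = ISN + 1 = 20499.
Segment 1: SEQ = 20499, len = 833 B, covers [20499, 21331]
Segment 2: SEQ = 21332, len = 533 B, covers [21332, 21864] [LOST]
Segment 3: SEQ = 21865, len = 1176 B, covers [21865, 23040]
Segment 4: SEQ = 23041, len = 1289 B, covers [23041, 24329]
In-order data received: bytes [20499, 21331] (segments 1..1).
Segment 2 missing -> gap begins at byte 21332; later segments buffered out of order.
Cumulative ACK = next expected in-order byte = 20499 + 833 = 21332

21332


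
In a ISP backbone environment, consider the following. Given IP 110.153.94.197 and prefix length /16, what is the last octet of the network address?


Given: IP = 110.153.94.197, prefix = /16
Subnet mask = 255.255.0.0
Last octet of IP: 197
Last octet of mask: 0
Network last octet = 197 AND 0 = 0

0


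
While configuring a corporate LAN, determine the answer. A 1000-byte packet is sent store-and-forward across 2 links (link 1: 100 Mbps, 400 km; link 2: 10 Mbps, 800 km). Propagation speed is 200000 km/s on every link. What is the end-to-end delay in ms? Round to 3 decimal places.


Packet = 1000 bytes = 8000 bits. Store-and-forward: sum (t_trans + t_prop) per link.
Link 1: t_trans = 8000/(100*10^6) s = 0.0800 ms; t_prop = 400/200000 s = 2.0000 ms; subtotal = 2.0800 ms
Link 2: t_trans = 8000/(10*10^6) s = 0.8000 ms; t_prop = 800/200000 s = 4.0000 ms; subtotal = 4.8000 ms
End-to-end = 2.0800 + 4.8000 = 6.8800 ms -> 6.880 ms (3 dp)

6.880


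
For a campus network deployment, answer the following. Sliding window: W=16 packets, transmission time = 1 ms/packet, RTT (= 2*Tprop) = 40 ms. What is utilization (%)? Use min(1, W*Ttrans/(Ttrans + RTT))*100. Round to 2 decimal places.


Given: W = 16, Ttrans = 1 ms, RTT = 40 ms (= 2 * Tprop, Tprop = 20 ms)
Cycle time = Ttrans + RTT = 1 + 40 = 41 ms (first packet sent until its ACK returns)
W * Ttrans = 16 * 1 = 16 ms of sending per cycle
W * Ttrans / (Ttrans + RTT) = 16 / 41 = 0.390244
U = min(1, 0.390244) = 0.390244
U% = 39.02%

39.02


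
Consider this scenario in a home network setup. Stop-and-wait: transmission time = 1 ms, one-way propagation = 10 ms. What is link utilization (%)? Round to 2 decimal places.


Given: Ttrans = 1 ms, Tprop = 10 ms
RTT = 2 * Tprop = 2 * 10 = 20 ms
U = Ttrans / (Ttrans + RTT)
U = 1 / (1 + 20)
U = 1 / 21 = 0.047619
U% = 4.76%

4.76


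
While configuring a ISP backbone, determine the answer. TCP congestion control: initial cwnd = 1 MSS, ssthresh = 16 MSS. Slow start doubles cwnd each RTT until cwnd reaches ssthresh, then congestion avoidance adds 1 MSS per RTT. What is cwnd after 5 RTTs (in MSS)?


RTT 0: cwnd = 1 MSS (initial)
RTT 1: cwnd = 2 MSS (slow start, doubled)
RTT 2: cwnd = 4 MSS (slow start, doubled)
RTT 3: cwnd = 8 MSS (slow start, doubled)
RTT 4: cwnd = 16 MSS (slow start, doubled)
RTT 5: cwnd = 17 MSS (congestion avoidance, +1)

17


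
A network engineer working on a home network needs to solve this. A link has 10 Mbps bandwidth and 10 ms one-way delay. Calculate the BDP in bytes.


Given: bandwidth = 10 Mbps, delay = 10 ms
BDP in bits = 10 * 10^6 * 10 / 1000
BDP in bits = 100000
BDP in bytes = 100000 / 8 = 12500

12500


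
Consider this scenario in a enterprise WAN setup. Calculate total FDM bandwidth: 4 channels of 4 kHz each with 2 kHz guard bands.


Given: 4 channels, 4 kHz each, guard = 2 kHz
Channel bandwidth = 4 * 4 = 16 kHz
Guard bands = 3 gaps * 2 kHz = 6 kHz
Total = 16 + 6 = 22 kHz

22


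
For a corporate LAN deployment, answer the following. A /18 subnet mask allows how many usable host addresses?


Given: subnet mask /18
Host bits = 32 - 18 = 14
Total addresses = 2^14 = 16384
Usable hosts = 16384 - 2 (network + broadcast) = 16382

16382


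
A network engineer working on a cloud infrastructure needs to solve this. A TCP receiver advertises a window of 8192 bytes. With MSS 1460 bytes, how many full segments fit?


Given: RWND = 8192 bytes, MSS = 1460 bytes
Full segments = floor(RWND / MSS)
Full segments = floor(8192 / 1460)
Full segments = floor(5.611) = 5

5


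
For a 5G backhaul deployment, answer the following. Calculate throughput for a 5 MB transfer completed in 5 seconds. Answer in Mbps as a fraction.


Given: file = 5 MB, time = 5 s
File in Mb = 5 * 8 = 40 Mb
Throughput = 40 / 5 Mbps
Throughput = 8 Mbps

8


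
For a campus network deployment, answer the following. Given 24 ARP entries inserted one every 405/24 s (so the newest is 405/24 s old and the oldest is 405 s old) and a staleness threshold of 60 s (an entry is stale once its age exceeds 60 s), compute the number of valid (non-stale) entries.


Ages are k * 405/24 s for k = 1..24 (spacing = 16.8750 s).
Entry k is valid iff k * 405/24 <= 60 iff k <= 24 * 60 / 405 = 3.5556
n_valid = floor(3.5556) = 3
(n_stale = 24 - 3 = 21)

3


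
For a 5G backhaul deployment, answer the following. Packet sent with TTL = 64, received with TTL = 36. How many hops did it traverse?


Given: initial TTL = 64, received TTL = 36
Hops = initial TTL - received TTL
Hops = 64 - 36 = 28

28


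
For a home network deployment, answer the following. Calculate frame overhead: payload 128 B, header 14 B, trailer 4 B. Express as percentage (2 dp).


Given: payload = 128 B, header = 14 B, trailer = 4 B
Overhead bytes = header + trailer = 14 + 4 = 18
Total frame = payload + overhead = 128 + 18 = 146
Overhead % = 18 / 146 * 100 = 12.3288% -> 12.33% (2 dp)

12.33


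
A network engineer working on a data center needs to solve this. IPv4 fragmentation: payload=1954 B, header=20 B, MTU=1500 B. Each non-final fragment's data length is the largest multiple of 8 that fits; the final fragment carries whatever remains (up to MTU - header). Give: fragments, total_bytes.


Max data per non-final fragment = floor((MTU - header)/8)*8 = floor((1500 - 20)/8)*8 = floor(1480/8)*8 = 1480 B
Final fragment needs no 8-byte alignment: it can carry up to MTU - header = 1480 B
Non-final fragments needed = ceil((payload - 1480) / 1480) = ceil(474/1480) = ceil(0.3203) = 1
Number of fragments = 1 + 1 = 2
Fragment sizes (data): 1 * 1480 B + 474 B (last, 474 <= 1480 OK)
Total bytes sent = payload + n_frags * header = 1954 + 2*20 = 1954 + 40 = 1994 B

2, 1994


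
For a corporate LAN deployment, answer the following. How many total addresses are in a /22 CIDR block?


Given: CIDR prefix /22
Host bits = 32 - 22 = 10
Total addresses = 2^10 = 1024

1024


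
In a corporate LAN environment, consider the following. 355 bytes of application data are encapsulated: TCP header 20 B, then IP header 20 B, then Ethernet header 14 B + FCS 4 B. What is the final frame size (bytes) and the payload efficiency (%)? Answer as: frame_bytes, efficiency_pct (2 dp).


TCP segment = 355 + 20 = 375 B
IP packet = 375 + 20 = 395 B
Ethernet frame = 395 + 14 + 4 = 413 B
Efficiency = app / frame = 355 / 413 = 0.859564 = 85.9564% -> 85.96% (2 dp)

413, 85.96


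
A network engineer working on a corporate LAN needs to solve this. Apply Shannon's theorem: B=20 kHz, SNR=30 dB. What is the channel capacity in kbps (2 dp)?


Given: B = 20 kHz, SNR = 30 dB
SNR linear = 10^(30/10) = 1000
1 + SNR = 1001
log2(1001) = 9.9672262588
C = 20 * 1000 * 9.9672262588 = 199344.5252 bps
C = 199.344525 kbps -> 199.34 kbps (2 dp)

199.34


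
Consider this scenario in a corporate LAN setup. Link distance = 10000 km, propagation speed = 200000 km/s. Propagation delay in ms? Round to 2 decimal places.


Given: distance = 10000 km, speed = 200000 km/s
Delay = distance / speed = 10000 / 200000 seconds
Delay in ms = 10000 * 1000 / 200000
Delay = 50.0000 ms
Rounded to 2 dp = 50.00 ms

50.00


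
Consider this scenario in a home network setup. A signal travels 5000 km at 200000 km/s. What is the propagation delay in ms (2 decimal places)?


Given: distance = 5000 km, speed = 200000 km/s
Delay = distance / speed = 5000 / 200000 seconds
Delay in ms = 5000 * 1000 / 200000
Delay = 25.0000 ms
Rounded to 2 dp = 25.00 ms

25.00


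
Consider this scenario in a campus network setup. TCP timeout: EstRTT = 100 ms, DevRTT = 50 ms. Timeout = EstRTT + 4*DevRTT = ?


Given: EstRTT = 100 ms, DevRTT = 50 ms
Timeout = EstRTT + 4 * DevRTT
4 * DevRTT = 4 * 50 = 200
Timeout = 100 + 200 = 300 ms

300


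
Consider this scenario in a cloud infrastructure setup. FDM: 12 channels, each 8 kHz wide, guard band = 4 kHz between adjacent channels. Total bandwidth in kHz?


Given: 12 channels, 8 kHz each, guard = 4 kHz
Channel bandwidth = 12 * 8 = 96 kHz
Guard bands = 11 gaps * 4 kHz = 44 kHz
Total = 96 + 44 = 140 kHz

140


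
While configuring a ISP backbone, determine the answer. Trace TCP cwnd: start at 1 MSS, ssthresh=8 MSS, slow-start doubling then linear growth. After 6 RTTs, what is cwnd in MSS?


RTT 0: cwnd = 1 MSS (initial)
RTT 1: cwnd = 2 MSS (slow start, doubled)
RTT 2: cwnd = 4 MSS (slow start, doubled)
RTT 3: cwnd = 8 MSS (slow start, doubled)
RTT 4: cwnd = 9 MSS (congestion avoidance, +1)
RTT 5: cwnd = 10 MSS (congestion avoidance, +1)
RTT 6: cwnd = 11 MSS (congestion avoidance, +1)

11


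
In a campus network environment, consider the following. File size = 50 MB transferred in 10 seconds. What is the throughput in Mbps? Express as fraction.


Given: file = 50 MB, time = 10 s
File in Mb = 50 * 8 = 400 Mb
Throughput = 400 / 10 Mbps
Throughput = 40 Mbps

40


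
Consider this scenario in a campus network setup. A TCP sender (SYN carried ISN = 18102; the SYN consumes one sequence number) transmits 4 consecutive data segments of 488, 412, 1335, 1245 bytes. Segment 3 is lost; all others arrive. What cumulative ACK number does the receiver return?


SYN uses sequence number 18102; first data byte = ISN + 1 = 18103.
Segment 1: SEQ = 18103, len = 488 B, covers [18103, 18590]
Segment 2: SEQ = 18591, len = 412 B, covers [18591, 19002]
Segment 3: SEQ = 19003, len = 1335 B, covers [19003, 20337] [LOST]
Segment 4: SEQ = 20338, len = 1245 B, covers [20338, 21582]
In-order data received: bytes [18103, 19002] (segments 1..2).
Segment 3 missing -> gap begins at byte 19003; later segments buffered out of order.
Cumulative ACK = next expected in-order byte = 18103 + 488 + 412 = 19003

19003


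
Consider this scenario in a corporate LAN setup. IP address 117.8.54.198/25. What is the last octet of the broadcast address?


Given: IP = 117.8.54.198, prefix = /25
Host bits = 32 - 25 = 7
Network last octet = 198 AND mask = 128
Host part size = 2^7 - 1 = 127
Broadcast last octet = 128 OR 127 = 255

255


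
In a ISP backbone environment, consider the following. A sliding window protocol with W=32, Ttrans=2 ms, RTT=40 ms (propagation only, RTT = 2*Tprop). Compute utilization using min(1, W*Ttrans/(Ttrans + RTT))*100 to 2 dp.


Given: W = 32, Ttrans = 2 ms, RTT = 40 ms (= 2 * Tprop, Tprop = 20 ms)
Cycle time = Ttrans + RTT = 2 + 40 = 42 ms (first packet sent until its ACK returns)
W * Ttrans = 32 * 2 = 64 ms of sending per cycle
W * Ttrans / (Ttrans + RTT) = 64 / 42 = 1.523810
U = min(1, 1.523810) = 1.000000
U% = 100.00%

100.00


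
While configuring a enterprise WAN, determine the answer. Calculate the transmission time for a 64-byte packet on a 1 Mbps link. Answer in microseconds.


Given: packet = 64 bytes, bandwidth = 1 Mbps
Packet in bits = 64 * 8 = 512 bits
Bandwidth = 1 * 10^6 = 1000000 bps
Time = 512 / 1000000 seconds
Time in us = 512 * 10^6 / 1000000 = 512

512


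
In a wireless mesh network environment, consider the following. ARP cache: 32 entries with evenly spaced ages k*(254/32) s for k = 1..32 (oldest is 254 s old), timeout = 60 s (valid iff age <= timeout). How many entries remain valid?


Ages are k * 254/32 s for k = 1..32 (spacing = 7.9375 s).
Entry k is valid iff k * 254/32 <= 60 iff k <= 32 * 60 / 254 = 7.5591
n_valid = floor(7.5591) = 7
(n_stale = 32 - 7 = 25)

7


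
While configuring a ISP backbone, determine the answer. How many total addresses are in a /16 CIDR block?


Given: CIDR prefix /16
Host bits = 32 - 16 = 16
Total addresses = 2^16 = 65536

65536


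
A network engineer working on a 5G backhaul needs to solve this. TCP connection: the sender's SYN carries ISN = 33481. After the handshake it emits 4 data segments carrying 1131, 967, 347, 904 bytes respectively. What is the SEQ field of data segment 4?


The SYN occupies sequence number ISN = 33481, so the first data byte is ISN + 1 = 33482.
SEQ of data segment i = (ISN + 1) + sum of payload sizes of segments 1..i-1.
Segment 1: SEQ = 33482, payload = 1131 bytes
Segment 2: SEQ = 34613, payload = 967 bytes
Segment 3: SEQ = 35580, payload = 347 bytes
Segment 4: SEQ = 35927, payload = 904 bytes
SEQ of segment 4 = 33482 + 1131 + 967 + 347 = 35927

35927


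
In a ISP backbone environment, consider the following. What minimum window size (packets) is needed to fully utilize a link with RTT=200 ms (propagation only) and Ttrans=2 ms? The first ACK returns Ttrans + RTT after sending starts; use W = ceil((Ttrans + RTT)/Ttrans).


Given: Ttrans = 2 ms, RTT = 200 ms (= 2 * Tprop, Tprop = 100 ms)
Time until first ACK returns = Ttrans + RTT = 2 + 200 = 202 ms
Need W * Ttrans >= Ttrans + RTT  ->  W >= (Ttrans + RTT) / Ttrans
(Ttrans + RTT) / Ttrans = 202 / 2 = 101
W_min = ceil(101) = 101

101


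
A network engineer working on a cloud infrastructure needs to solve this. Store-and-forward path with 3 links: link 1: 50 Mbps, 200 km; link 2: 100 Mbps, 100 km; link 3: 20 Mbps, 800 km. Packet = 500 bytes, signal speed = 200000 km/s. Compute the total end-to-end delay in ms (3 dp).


Packet = 500 bytes = 4000 bits. Store-and-forward: sum (t_trans + t_prop) per link.
Link 1: t_trans = 4000/(50*10^6) s = 0.0800 ms; t_prop = 200/200000 s = 1.0000 ms; subtotal = 1.0800 ms
Link 2: t_trans = 4000/(100*10^6) s = 0.0400 ms; t_prop = 100/200000 s = 0.5000 ms; subtotal = 0.5400 ms
Link 3: t_trans = 4000/(20*10^6) s = 0.2000 ms; t_prop = 800/200000 s = 4.0000 ms; subtotal = 4.2000 ms
End-to-end = 1.0800 + 0.5400 + 4.2000 = 5.8200 ms -> 5.820 ms (3 dp)

5.820


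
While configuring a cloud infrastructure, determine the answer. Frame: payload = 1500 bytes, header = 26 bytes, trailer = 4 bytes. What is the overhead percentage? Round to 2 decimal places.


Given: payload = 1500 B, header = 26 B, trailer = 4 B
Overhead bytes = header + trailer = 26 + 4 = 30
Total frame = payload + overhead = 1500 + 30 = 1530
Overhead % = 30 / 1530 * 100 = 1.9608% -> 1.96% (2 dp)

1.96


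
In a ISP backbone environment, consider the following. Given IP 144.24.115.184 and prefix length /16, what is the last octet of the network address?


Given: IP = 144.24.115.184, prefix = /16
Subnet mask = 255.255.0.0
Last octet of IP: 184
Last octet of mask: 0
Network last octet = 184 AND 0 = 0

0


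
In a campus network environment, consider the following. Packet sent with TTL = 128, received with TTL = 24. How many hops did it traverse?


Given: initial TTL = 128, received TTL = 24
Hops = initial TTL - received TTL
Hops = 128 - 24 = 104

104


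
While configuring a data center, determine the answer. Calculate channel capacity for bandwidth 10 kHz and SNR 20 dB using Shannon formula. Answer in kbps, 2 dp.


Given: B = 10 kHz, SNR = 20 dB
SNR linear = 10^(20/10) = 100
1 + SNR = 101
log2(101) = 6.6582114828
C = 10 * 1000 * 6.6582114828 = 66582.1148 bps
C = 66.582115 kbps -> 66.58 kbps (2 dp)

66.58


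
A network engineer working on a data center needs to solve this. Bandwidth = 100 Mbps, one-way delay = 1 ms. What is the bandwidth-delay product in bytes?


Given: bandwidth = 100 Mbps, delay = 1 ms
BDP in bits = 100 * 10^6 * 1 / 1000
BDP in bits = 100000
BDP in bytes = 100000 / 8 = 12500

12500


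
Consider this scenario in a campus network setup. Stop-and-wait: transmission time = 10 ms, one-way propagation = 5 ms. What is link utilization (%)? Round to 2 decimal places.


Given: Ttrans = 10 ms, Tprop = 5 ms
RTT = 2 * Tprop = 2 * 5 = 10 ms
U = Ttrans / (Ttrans + RTT)
U = 10 / (10 + 10)
U = 10 / 20 = 0.5
U% = 50.00%

50.00


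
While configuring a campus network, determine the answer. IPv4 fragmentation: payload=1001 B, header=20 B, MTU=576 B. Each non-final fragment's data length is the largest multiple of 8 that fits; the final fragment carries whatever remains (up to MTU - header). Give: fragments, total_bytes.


Max data per non-final fragment = floor((MTU - header)/8)*8 = floor((576 - 20)/8)*8 = floor(556/8)*8 = 552 B
Final fragment needs no 8-byte alignment: it can carry up to MTU - header = 556 B
Non-final fragments needed = ceil((payload - 556) / 552) = ceil(445/552) = ceil(0.8062) = 1
Number of fragments = 1 + 1 = 2
Fragment sizes (data): 1 * 552 B + 449 B (last, 449 <= 556 OK)
Total bytes sent = payload + n_frags * header = 1001 + 2*20 = 1001 + 40 = 1041 B

2, 1041


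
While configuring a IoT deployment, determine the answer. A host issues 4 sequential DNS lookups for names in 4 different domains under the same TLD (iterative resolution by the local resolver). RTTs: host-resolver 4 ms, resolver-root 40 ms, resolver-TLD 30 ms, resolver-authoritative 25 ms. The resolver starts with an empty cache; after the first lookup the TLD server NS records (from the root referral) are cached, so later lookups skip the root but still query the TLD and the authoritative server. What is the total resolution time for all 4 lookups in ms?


Lookup 1 (cold cache): local + root + TLD + auth = 4 + 40 + 30 + 25 = 99 ms
Lookups 2..4 (TLD NS cached -> skip root; new domain -> still ask TLD and auth): local + TLD + auth = 4 + 30 + 25 = 59 ms each
Remaining 3 lookups: 3 * 59 = 177 ms
Total = 99 + 177 = 276 ms

276


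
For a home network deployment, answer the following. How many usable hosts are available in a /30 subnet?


Given: subnet mask /30
Host bits = 32 - 30 = 2
Total addresses = 2^2 = 4
Usable hosts = 4 - 2 (network + broadcast) = 2

2


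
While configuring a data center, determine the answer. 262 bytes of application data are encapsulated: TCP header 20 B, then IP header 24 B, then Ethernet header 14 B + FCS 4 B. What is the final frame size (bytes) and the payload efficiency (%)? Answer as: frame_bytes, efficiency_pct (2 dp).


TCP segment = 262 + 20 = 282 B
IP packet = 282 + 24 = 306 B
Ethernet frame = 306 + 14 + 4 = 324 B
Efficiency = app / frame = 262 / 324 = 0.808642 = 80.8642% -> 80.86% (2 dp)

324, 80.86


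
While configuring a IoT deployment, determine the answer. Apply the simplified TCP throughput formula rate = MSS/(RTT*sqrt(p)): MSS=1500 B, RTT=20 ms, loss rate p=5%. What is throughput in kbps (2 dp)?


Given: MSS = 1500 bytes, RTT = 20 ms, loss = 5%
RTT in seconds = 20 / 1000 = 0.02
Loss rate = 5% = 0.05
sqrt(loss) = sqrt(0.05) = 0.223606797750
Throughput (bytes/s) = 1500 / (0.02 * 0.223606797750) = 335410.1966
Throughput (kbps) = 335410.1966 * 8 / 1000 = 2683.281573 -> 2683.28 kbps (2 dp)

2683.28


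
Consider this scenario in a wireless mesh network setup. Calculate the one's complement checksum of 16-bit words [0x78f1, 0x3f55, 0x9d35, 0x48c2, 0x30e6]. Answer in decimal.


Given words: [0x78f1, 0x3f55, 0x9d35, 0x48c2, 0x30e6]
Step 1: Sum all words
Raw sum = 30961 + 16213 + 40245 + 18626 + 12518 = 118563
Step 2: Fold carry: (53027 + 1) = 53028
One's complement = ~53028 & 0xFFFF = 12507

12507


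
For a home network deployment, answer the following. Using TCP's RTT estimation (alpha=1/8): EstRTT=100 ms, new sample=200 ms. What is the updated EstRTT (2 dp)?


Given: EstRTT = 100 ms, SampleRTT = 200 ms, alpha = 1/8
New EstRTT = (1 - alpha) * EstRTT + alpha * SampleRTT
(7/8) * 100 = 87.5
(1/8) * 200 = 25
New EstRTT = 87.5 + 25 = 112.5 ms -> 112.50 ms (2 dp)

112.50


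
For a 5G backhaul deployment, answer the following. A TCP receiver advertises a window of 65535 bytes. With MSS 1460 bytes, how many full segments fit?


Given: RWND = 65535 bytes, MSS = 1460 bytes
Full segments = floor(RWND / MSS)
Full segments = floor(65535 / 1460)
Full segments = floor(44.887) = 44

44


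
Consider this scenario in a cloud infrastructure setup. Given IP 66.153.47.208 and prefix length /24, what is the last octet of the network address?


Given: IP = 66.153.47.208, prefix = /24
Subnet mask = 255.255.255.0
Last octet of IP: 208
Last octet of mask: 0
Network last octet = 208 AND 0 = 0

0


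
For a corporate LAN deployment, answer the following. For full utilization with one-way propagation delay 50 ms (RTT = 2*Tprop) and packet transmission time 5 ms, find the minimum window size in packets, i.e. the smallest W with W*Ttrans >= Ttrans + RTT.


Given: Ttrans = 5 ms, RTT = 100 ms (= 2 * Tprop, Tprop = 50 ms)
Time until first ACK returns = Ttrans + RTT = 5 + 100 = 105 ms
Need W * Ttrans >= Ttrans + RTT  ->  W >= (Ttrans + RTT) / Ttrans
(Ttrans + RTT) / Ttrans = 105 / 5 = 21
W_min = ceil(21) = 21

21


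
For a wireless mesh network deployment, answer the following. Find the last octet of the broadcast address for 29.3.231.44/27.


Given: IP = 29.3.231.44, prefix = /27
Host bits = 32 - 27 = 5
Network last octet = 44 AND mask = 32
Host part size = 2^5 - 1 = 31
Broadcast last octet = 32 OR 31 = 63

63


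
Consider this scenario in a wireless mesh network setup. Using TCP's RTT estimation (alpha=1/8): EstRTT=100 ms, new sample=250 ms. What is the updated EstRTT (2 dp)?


Given: EstRTT = 100 ms, SampleRTT = 250 ms, alpha = 1/8
New EstRTT = (1 - alpha) * EstRTT + alpha * SampleRTT
(7/8) * 100 = 87.5
(1/8) * 250 = 31.25
New EstRTT = 87.5 + 31.25 = 118.75 ms -> 118.75 ms (2 dp)

118.75


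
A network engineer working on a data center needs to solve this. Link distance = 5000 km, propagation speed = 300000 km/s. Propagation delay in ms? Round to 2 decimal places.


Given: distance = 5000 km, speed = 300000 km/s
Delay = distance / speed = 5000 / 300000 seconds
Delay in ms = 5000 * 1000 / 300000
Delay = 16.6667 ms
Rounded to 2 dp = 16.67 ms

16.67


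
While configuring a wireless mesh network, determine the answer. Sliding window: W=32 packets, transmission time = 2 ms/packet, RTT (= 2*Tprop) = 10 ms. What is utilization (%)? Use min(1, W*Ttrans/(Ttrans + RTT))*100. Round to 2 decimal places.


Given: W = 32, Ttrans = 2 ms, RTT = 10 ms (= 2 * Tprop, Tprop = 5 ms)
Cycle time = Ttrans + RTT = 2 + 10 = 12 ms (first packet sent until its ACK returns)
W * Ttrans = 32 * 2 = 64 ms of sending per cycle
W * Ttrans / (Ttrans + RTT) = 64 / 12 = 5.333333
U = min(1, 5.333333) = 1.000000
U% = 100.00%

100.00


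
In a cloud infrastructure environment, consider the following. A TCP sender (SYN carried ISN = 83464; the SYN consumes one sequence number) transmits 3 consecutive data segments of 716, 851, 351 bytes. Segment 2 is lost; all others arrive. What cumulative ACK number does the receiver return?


SYN uses sequence number 83464; first data byte = ISN + 1 = 83465.
Segment 1: SEQ = 83465, len = 716 B, covers [83465, 84180]
Segment 2: SEQ = 84181, len = 851 B, covers [84181, 85031] [LOST]
Segment 3: SEQ = 85032, len = 351 B, covers [85032, 85382]
In-order data received: bytes [83465, 84180] (segments 1..1).
Segment 2 missing -> gap begins at byte 84181; later segments buffered out of order.
Cumulative ACK = next expected in-order byte = 83465 + 716 = 84181

84181


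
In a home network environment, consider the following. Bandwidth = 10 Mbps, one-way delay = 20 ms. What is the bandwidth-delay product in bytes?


Given: bandwidth = 10 Mbps, delay = 20 ms
BDP in bits = 10 * 10^6 * 20 / 1000
BDP in bits = 200000
BDP in bytes = 200000 / 8 = 25000

25000


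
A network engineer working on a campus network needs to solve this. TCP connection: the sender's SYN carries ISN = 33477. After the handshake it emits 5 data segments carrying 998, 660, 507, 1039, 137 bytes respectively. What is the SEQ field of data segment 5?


The SYN occupies sequence number ISN = 33477, so the first data byte is ISN + 1 = 33478.
SEQ of data segment i = (ISN + 1) + sum of payload sizes of segments 1..i-1.
Segment 1: SEQ = 33478, payload = 998 bytes
Segment 2: SEQ = 34476, payload = 660 bytes
Segment 3: SEQ = 35136, payload = 507 bytes
Segment 4: SEQ = 35643, payload = 1039 bytes
Segment 5: SEQ = 36682, payload = 137 bytes
SEQ of segment 5 = 33478 + 998 + 660 + 507 + 1039 = 36682

36682


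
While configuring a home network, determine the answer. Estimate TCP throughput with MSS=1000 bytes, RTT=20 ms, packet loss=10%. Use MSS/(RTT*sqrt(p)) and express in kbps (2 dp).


Given: MSS = 1000 bytes, RTT = 20 ms, loss = 10%
RTT in seconds = 20 / 1000 = 0.02
Loss rate = 10% = 0.1
sqrt(loss) = sqrt(0.1) = 0.316227766017
Throughput (bytes/s) = 1000 / (0.02 * 0.316227766017) = 158113.8830
Throughput (kbps) = 158113.8830 * 8 / 1000 = 1264.911064 -> 1264.91 kbps (2 dp)

1264.91


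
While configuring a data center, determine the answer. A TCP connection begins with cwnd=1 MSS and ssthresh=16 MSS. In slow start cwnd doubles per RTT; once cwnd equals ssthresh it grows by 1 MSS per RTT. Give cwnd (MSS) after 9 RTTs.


RTT 0: cwnd = 1 MSS (initial)
RTT 1: cwnd = 2 MSS (slow start, doubled)
RTT 2: cwnd = 4 MSS (slow start, doubled)
RTT 3: cwnd = 8 MSS (slow start, doubled)
RTT 4: cwnd = 16 MSS (slow start, doubled)
RTT 5: cwnd = 17 MSS (congestion avoidance, +1)
RTT 6: cwnd = 18 MSS (congestion avoidance, +1)
RTT 7: cwnd = 19 MSS (congestion avoidance, +1)
RTT 8: cwnd = 20 MSS (congestion avoidance, +1)
RTT 9: cwnd = 21 MSS (congestion avoidance, +1)

21


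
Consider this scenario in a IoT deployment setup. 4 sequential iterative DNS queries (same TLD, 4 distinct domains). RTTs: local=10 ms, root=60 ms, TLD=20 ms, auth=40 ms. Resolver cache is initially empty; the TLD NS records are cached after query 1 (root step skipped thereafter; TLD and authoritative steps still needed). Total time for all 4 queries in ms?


Lookup 1 (cold cache): local + root + TLD + auth = 10 + 60 + 20 + 40 = 130 ms
Lookups 2..4 (TLD NS cached -> skip root; new domain -> still ask TLD and auth): local + TLD + auth = 10 + 20 + 40 = 70 ms each
Remaining 3 lookups: 3 * 70 = 210 ms
Total = 130 + 210 = 340 ms

340


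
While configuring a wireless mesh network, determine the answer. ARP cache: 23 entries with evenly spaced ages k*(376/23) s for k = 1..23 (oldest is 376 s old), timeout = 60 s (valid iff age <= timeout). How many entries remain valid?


Ages are k * 376/23 s for k = 1..23 (spacing = 16.3478 s).
Entry k is valid iff k * 376/23 <= 60 iff k <= 23 * 60 / 376 = 3.6702
n_valid = floor(3.6702) = 3
(n_stale = 23 - 3 = 20)

3


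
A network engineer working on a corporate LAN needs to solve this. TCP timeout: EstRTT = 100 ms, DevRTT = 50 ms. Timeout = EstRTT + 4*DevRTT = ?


Given: EstRTT = 100 ms, DevRTT = 50 ms
Timeout = EstRTT + 4 * DevRTT
4 * DevRTT = 4 * 50 = 200
Timeout = 100 + 200 = 300 ms

300


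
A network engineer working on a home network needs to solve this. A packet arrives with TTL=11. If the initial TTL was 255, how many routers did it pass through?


Given: initial TTL = 255, received TTL = 11
Hops = initial TTL - received TTL
Hops = 255 - 11 = 244

244


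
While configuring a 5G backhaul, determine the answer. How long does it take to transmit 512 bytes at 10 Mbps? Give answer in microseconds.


Given: packet = 512 bytes, bandwidth = 10 Mbps
Packet in bits = 512 * 8 = 4096 bits
Bandwidth = 10 * 10^6 = 10000000 bps
Time = 4096 / 10000000 seconds
Time in us = 4096 * 10^6 / 10000000 = 409.6

409.6


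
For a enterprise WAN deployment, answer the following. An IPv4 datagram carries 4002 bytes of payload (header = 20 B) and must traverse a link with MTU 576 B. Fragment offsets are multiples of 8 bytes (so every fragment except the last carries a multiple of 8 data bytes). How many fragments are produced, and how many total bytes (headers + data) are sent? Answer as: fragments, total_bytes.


Max data per non-final fragment = floor((MTU - header)/8)*8 = floor((576 - 20)/8)*8 = floor(556/8)*8 = 552 B
Final fragment needs no 8-byte alignment: it can carry up to MTU - header = 556 B
Non-final fragments needed = ceil((payload - 556) / 552) = ceil(3446/552) = ceil(6.2428) = 7
Number of fragments = 7 + 1 = 8
Fragment sizes (data): 7 * 552 B + 138 B (last, 138 <= 556 OK)
Total bytes sent = payload + n_frags * header = 4002 + 8*20 = 4002 + 160 = 4162 B

8, 4162
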